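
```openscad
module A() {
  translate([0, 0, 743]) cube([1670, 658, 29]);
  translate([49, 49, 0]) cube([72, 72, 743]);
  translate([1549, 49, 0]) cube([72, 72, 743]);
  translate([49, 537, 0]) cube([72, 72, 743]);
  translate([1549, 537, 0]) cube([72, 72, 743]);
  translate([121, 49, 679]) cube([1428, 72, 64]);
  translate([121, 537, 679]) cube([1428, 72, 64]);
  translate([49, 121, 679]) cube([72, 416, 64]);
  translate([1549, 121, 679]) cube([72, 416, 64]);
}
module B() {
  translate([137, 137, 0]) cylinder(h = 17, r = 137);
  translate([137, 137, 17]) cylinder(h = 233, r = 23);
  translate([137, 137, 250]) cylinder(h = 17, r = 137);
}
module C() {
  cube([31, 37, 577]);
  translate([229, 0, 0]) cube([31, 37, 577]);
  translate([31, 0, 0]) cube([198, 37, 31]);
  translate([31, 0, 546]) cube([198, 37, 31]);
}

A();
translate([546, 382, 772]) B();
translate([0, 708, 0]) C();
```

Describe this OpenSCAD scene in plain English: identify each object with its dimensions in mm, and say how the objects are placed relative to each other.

A is a rectangular dining table. The top is 1670×658×29 mm with its upper surface at z = 772 mm. It stands on four 72×72 mm square legs, each inset 49 mm from the nearest pair of top edges, running from the floor to the underside of the top. Four apron rails, 72 mm thick and 64 mm tall, run between adjacent legs with their top edges flush with the underside of the top and their outer faces flush with the legs' outer faces.

B is a spool: two coaxial disc flanges of radius 137 mm and thickness 17 mm, joined by a core cylinder of radius 23 mm and height 233 mm. The lower flange rests on z = 0 and the three cylinders share a vertical axis.

C is a rectangular picture frame lying in the x–z plane (depth along y). The opening is 198 mm wide (x) by 515 mm tall (z), surrounded by a border 31 mm wide on all four sides. The frame is 37 mm deep and is made of two full-height vertical stiles with two horizontal rails fitted between them.

The spool is on top of the table. The picture frame is on the floor beside the table on its +y side.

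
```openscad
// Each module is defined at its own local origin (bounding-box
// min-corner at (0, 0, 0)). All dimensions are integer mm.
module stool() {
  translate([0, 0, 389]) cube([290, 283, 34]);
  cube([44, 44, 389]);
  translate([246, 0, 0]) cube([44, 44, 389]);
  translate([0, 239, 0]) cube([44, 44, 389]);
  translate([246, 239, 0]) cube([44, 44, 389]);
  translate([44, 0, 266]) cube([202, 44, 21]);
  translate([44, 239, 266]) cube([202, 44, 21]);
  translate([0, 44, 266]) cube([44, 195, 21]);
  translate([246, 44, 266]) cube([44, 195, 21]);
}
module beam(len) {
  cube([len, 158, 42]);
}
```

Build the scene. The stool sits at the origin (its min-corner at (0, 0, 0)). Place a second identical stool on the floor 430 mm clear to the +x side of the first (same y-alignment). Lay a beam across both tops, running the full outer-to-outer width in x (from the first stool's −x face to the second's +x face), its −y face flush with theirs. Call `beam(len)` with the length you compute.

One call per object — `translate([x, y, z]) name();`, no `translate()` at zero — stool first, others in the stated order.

stool();
translate([720, 0, 0]) stool();
translate([0, 0, 423]) beam(1010);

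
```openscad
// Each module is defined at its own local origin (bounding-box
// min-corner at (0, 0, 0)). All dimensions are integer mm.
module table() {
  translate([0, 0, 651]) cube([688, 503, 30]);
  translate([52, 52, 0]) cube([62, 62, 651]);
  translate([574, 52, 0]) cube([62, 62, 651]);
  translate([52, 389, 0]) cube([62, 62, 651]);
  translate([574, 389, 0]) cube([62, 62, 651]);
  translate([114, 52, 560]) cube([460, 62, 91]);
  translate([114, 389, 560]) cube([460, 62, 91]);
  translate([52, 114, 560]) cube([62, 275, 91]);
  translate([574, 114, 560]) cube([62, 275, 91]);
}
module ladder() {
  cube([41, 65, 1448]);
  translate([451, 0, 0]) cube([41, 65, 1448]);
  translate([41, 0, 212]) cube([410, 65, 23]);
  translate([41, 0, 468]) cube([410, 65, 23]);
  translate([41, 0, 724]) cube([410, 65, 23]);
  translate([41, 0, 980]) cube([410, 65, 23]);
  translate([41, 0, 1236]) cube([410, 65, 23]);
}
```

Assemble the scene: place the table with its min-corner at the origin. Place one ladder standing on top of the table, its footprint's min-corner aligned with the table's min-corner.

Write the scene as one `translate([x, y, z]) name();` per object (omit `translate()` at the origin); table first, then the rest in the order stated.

table();
translate([0, 0, 681]) ladder();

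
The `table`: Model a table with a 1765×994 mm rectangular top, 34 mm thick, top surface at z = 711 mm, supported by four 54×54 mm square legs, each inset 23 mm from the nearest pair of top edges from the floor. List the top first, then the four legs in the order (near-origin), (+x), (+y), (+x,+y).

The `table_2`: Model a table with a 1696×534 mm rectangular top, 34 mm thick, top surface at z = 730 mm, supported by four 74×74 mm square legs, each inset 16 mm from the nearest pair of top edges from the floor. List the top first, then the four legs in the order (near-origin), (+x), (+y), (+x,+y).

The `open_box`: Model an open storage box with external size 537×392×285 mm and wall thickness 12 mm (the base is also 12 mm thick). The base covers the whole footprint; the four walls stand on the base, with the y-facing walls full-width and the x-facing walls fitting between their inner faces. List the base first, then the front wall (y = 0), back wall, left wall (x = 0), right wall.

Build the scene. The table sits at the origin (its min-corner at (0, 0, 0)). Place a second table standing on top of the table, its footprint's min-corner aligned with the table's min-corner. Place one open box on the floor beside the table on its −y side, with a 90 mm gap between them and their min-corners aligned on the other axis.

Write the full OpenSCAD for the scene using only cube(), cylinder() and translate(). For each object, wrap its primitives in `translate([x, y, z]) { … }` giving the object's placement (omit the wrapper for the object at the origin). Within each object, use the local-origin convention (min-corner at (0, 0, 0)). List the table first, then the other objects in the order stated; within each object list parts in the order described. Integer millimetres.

translate([0, 0, 677]) cube([1765, 994, 34]);
translate([23, 23, 0]) cube([54, 54, 677]);
translate([1688, 23, 0]) cube([54, 54, 677]);
translate([23, 917, 0]) cube([54, 54, 677]);
translate([1688, 917, 0]) cube([54, 54, 677]);
translate([0, 0, 711]) {
  translate([0, 0, 696]) cube([1696, 534, 34]);
  translate([16, 16, 0]) cube([74, 74, 696]);
  translate([1606, 16, 0]) cube([74, 74, 696]);
  translate([16, 444, 0]) cube([74, 74, 696]);
  translate([1606, 444, 0]) cube([74, 74, 696]);
}
translate([0, -482, 0]) {
  cube([537, 392, 12]);
  translate([0, 0, 12]) cube([537, 12, 273]);
  translate([0, 380, 12]) cube([537, 12, 273]);
  translate([0, 12, 12]) cube([12, 368, 273]);
  translate([525, 12, 12]) cube([12, 368, 273]);
}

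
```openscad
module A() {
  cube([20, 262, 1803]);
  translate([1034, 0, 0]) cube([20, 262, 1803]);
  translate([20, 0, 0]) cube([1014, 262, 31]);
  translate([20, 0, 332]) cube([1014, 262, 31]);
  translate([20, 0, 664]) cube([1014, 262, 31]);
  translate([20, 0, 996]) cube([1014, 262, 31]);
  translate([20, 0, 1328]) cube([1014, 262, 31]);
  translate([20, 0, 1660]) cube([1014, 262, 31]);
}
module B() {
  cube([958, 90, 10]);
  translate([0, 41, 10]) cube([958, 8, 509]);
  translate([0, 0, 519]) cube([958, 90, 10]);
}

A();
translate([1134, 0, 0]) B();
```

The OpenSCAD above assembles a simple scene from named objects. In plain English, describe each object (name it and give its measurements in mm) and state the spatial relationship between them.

A is an open bookshelf. Two side panels, each 20 mm thick, 262 mm deep and 1803 mm tall, stand 1054 mm apart (outside-to-outside). Between them sit 6 shelves, each 31 mm thick and 262 mm deep, spanning the full gap between the sides. The bottom shelf rests on the floor (its underside at z = 0) and the clear gap between one shelf's top and the next shelf's underside is 301 mm.

B is an I-beam lying along x, 958 mm long. Overall section height 529 mm. Two flanges 90 mm wide (y) and 10 mm thick, one on the floor and one at the top; a web 8 mm thick runs between them, centred on the flange width.

The I-beam is on the floor beside the bookshelf on its +x side.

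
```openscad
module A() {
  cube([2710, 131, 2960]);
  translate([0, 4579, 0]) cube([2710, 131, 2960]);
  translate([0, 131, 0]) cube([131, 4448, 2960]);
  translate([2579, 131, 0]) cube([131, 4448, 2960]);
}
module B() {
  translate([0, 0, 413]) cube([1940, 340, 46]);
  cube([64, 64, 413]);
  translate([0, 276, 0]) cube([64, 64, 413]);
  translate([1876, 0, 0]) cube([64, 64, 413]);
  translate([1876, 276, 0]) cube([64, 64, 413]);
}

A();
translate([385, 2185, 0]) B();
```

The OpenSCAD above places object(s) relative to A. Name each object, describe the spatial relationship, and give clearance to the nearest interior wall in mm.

Clearances: x = 254, y = 2054; minimum 254 mm.

A is a house frame. B is a bench. The bench sits inside the house frame, centred. The clearance to the nearest interior wall is 254 mm.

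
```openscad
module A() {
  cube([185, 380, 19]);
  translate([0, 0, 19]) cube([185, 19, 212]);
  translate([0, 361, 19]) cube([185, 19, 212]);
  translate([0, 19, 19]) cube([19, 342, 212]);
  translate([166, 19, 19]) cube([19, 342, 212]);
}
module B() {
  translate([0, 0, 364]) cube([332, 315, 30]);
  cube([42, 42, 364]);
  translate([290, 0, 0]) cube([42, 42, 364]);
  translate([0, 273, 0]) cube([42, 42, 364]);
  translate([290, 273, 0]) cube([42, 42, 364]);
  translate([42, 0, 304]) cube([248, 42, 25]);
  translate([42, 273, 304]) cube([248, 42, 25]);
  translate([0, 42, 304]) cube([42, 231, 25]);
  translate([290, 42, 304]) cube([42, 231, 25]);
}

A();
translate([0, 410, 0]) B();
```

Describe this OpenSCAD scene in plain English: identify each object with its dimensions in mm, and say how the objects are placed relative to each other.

A is an open-topped rectangular box: outside dimensions 185×380×231 mm, with a uniform wall and base thickness of 19 mm. The base is a full 185×380 slab on the floor; four walls sit on top of the base. The front and back walls (the −y and +y sides) span the full width; the two side walls fit between them.

B is a simple wooden stool: a rectangular seat 332 mm (x) by 315 mm (y), 30 mm thick, top face at z = 394 mm, on four square legs, each 42×42 mm in cross-section. The legs rest on z = 0, each flush with a corner of the seat. Four stretchers, 42 mm wide and 25 mm tall, connect adjacent legs with their undersides at z = 304 mm, each running between the inner faces of the legs it joins and aligned with the legs' outer faces on the other axis.

The stool is on the floor beside the open box on its +y side.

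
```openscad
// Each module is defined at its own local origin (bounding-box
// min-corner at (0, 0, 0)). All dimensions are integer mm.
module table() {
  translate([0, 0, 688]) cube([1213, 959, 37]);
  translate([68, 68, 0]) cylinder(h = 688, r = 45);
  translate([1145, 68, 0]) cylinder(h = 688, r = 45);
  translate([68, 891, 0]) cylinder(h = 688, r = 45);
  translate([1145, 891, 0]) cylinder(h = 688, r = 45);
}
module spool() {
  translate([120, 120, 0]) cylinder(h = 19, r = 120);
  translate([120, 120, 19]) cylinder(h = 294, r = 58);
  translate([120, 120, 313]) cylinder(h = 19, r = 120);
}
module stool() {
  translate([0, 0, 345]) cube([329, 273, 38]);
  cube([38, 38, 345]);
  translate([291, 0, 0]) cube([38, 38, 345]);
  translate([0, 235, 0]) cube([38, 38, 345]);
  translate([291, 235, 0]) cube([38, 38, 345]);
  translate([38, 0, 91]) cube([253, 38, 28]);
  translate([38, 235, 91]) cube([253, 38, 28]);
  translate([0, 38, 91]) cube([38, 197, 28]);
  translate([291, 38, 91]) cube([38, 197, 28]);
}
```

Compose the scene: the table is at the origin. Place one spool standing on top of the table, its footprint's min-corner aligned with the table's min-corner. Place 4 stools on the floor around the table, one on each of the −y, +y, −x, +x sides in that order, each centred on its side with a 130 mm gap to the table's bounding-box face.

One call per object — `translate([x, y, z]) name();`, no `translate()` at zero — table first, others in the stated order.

table();
translate([0, 0, 725]) spool();
translate([442, -403, 0]) stool();
translate([442, 1089, 0]) stool();
translate([-459, 343, 0]) stool();
translate([1343, 343, 0]) stool();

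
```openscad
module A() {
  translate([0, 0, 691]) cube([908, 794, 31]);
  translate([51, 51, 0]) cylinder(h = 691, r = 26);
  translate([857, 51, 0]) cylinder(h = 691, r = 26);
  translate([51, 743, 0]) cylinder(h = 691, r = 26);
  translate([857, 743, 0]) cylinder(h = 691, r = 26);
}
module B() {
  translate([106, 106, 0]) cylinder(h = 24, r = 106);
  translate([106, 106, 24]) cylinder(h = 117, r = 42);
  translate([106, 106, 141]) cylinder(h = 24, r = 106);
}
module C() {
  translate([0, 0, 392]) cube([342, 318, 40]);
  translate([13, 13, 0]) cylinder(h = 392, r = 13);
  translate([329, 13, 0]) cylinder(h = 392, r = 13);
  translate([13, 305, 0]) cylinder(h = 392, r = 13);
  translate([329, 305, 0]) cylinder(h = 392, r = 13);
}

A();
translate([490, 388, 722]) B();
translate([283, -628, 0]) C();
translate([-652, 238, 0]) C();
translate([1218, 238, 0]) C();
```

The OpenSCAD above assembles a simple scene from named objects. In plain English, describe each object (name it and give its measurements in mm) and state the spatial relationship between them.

A is a table: top 908 mm (x) × 794 mm (y), 31 mm thick, upper face at z = 722 mm, on four round legs of 52 mm diameter, each leg's bounding box inset 25 mm from the nearest pair of top edges, running from z = 0 to the bottom of the top.

B is a spool: two coaxial disc flanges of radius 106 mm and thickness 24 mm, joined by a core cylinder of radius 42 mm and height 117 mm. The lower flange rests on z = 0 and the three cylinders share a vertical axis.

C is a four-legged stool. The seat is 342×318 mm, 40 mm thick, top at z = 432 mm. It stands on four round legs, each 26 mm in diameter, from z = 0 to the seat underside, each leg's axis is inset half a diameter from the nearest pair of seat edges (so the leg's bounding box is flush with the corner).

The spool is on top of the table. Three stools sit around the table at the −y, −x, +x sides.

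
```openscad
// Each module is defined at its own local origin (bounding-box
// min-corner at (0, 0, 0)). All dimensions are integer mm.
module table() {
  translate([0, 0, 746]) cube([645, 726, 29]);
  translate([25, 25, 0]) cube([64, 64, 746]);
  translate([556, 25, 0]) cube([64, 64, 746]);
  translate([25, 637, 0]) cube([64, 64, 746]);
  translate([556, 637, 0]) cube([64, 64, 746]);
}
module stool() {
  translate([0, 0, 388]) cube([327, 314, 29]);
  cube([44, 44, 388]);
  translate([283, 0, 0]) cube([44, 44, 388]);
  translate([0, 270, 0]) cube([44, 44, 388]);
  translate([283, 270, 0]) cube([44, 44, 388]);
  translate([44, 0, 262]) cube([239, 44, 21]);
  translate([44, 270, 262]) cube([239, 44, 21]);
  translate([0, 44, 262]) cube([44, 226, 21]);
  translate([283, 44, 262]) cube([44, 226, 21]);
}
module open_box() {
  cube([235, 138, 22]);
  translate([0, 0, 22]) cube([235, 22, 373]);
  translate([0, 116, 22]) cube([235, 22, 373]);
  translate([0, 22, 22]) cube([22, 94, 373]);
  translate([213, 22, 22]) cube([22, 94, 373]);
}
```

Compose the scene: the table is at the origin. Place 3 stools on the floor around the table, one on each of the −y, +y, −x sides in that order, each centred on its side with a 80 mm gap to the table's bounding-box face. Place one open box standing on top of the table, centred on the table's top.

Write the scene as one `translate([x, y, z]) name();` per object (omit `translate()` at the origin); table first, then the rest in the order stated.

table();
translate([159, -394, 0]) stool();
translate([159, 806, 0]) stool();
translate([-407, 206, 0]) stool();
translate([205, 294, 775]) open_box();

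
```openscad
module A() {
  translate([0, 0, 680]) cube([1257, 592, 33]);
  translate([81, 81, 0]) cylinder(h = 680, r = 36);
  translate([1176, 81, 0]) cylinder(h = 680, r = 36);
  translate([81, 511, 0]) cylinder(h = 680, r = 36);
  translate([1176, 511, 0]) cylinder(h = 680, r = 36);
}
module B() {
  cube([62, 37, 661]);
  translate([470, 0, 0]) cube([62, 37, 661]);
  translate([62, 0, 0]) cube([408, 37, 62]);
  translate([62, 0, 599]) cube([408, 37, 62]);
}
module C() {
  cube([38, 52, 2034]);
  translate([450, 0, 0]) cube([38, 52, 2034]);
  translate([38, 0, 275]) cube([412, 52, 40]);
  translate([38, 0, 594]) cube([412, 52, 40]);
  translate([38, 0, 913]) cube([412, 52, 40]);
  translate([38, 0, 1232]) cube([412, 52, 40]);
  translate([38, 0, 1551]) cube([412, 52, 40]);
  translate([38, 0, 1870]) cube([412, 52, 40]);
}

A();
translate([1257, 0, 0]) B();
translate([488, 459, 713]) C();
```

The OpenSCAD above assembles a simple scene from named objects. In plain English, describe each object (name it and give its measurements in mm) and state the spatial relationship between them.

A is a table with a 1257×592 mm rectangular top, 33 mm thick, top surface at z = 713 mm, supported by four round legs of 72 mm diameter, each leg's bounding box inset 45 mm from the nearest pair of top edges, running from the floor.

B is a picture frame with a 408×537 mm rectangular opening (x by z) and a uniform 62 mm border on every side. Frame depth is 37 mm along y. It is built from two vertical stiles running the full outside height and two horizontal rails spanning the gap between the stiles.

C is a straight ladder. Two 38×52 mm vertical rails, 2034 mm tall, stand 488 mm apart (outside-to-outside) with their front faces coplanar on the −y side. 6 rungs, each 52 mm deep and 40 mm tall, span between the inner faces of the rails, front faces flush with the rails. The lowest rung's underside is at z = 275 mm and rungs are spaced 319 mm apart (underside to underside).

The picture frame is against the table's +x side, with their −y faces flush. The ladder is on top of the table.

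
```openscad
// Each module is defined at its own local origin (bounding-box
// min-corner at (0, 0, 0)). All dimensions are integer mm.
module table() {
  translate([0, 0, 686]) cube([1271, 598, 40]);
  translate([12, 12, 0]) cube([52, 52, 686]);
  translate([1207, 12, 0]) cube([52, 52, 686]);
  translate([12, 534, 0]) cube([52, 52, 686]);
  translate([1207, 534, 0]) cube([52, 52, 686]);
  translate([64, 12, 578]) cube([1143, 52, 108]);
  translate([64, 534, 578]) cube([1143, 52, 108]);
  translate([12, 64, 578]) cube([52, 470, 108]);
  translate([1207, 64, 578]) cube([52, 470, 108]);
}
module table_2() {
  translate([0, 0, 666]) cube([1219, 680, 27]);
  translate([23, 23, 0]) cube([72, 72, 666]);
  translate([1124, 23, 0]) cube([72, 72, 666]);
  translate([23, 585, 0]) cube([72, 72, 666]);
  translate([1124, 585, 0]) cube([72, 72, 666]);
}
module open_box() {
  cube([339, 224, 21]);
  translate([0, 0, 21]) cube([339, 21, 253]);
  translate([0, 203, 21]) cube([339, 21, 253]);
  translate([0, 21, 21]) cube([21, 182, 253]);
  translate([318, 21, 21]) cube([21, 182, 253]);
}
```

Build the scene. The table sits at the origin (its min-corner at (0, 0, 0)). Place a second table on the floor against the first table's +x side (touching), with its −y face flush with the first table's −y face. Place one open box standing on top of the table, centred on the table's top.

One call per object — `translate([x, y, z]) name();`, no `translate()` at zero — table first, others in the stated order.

table();
translate([1271, 0, 0]) table_2();
translate([466, 187, 726]) open_box();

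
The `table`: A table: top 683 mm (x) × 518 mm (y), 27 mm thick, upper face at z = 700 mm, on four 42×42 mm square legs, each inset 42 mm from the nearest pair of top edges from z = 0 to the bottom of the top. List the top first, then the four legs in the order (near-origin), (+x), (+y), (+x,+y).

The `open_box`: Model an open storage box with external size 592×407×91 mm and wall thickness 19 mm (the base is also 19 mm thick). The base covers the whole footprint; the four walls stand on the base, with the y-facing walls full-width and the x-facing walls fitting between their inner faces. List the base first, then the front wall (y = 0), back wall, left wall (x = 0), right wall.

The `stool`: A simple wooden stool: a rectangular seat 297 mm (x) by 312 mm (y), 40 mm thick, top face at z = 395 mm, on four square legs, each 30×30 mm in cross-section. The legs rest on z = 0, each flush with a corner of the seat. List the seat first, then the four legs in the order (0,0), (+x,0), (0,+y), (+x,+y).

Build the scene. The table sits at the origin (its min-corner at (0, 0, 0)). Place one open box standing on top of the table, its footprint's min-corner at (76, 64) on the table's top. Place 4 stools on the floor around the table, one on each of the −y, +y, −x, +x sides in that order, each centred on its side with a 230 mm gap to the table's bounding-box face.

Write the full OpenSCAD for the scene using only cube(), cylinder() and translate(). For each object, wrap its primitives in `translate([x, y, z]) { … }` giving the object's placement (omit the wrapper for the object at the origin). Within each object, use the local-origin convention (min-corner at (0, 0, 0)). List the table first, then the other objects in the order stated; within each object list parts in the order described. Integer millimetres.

translate([0, 0, 673]) cube([683, 518, 27]);
translate([42, 42, 0]) cube([42, 42, 673]);
translate([599, 42, 0]) cube([42, 42, 673]);
translate([42, 434, 0]) cube([42, 42, 673]);
translate([599, 434, 0]) cube([42, 42, 673]);
translate([76, 64, 700]) {
  cube([592, 407, 19]);
  translate([0, 0, 19]) cube([592, 19, 72]);
  translate([0, 388, 19]) cube([592, 19, 72]);
  translate([0, 19, 19]) cube([19, 369, 72]);
  translate([573, 19, 19]) cube([19, 369, 72]);
}
translate([193, -542, 0]) {
  translate([0, 0, 355]) cube([297, 312, 40]);
  cube([30, 30, 355]);
  translate([267, 0, 0]) cube([30, 30, 355]);
  translate([0, 282, 0]) cube([30, 30, 355]);
  translate([267, 282, 0]) cube([30, 30, 355]);
}
translate([193, 748, 0]) {
  translate([0, 0, 355]) cube([297, 312, 40]);
  cube([30, 30, 355]);
  translate([267, 0, 0]) cube([30, 30, 355]);
  translate([0, 282, 0]) cube([30, 30, 355]);
  translate([267, 282, 0]) cube([30, 30, 355]);
}
translate([-527, 103, 0]) {
  translate([0, 0, 355]) cube([297, 312, 40]);
  cube([30, 30, 355]);
  translate([267, 0, 0]) cube([30, 30, 355]);
  translate([0, 282, 0]) cube([30, 30, 355]);
  translate([267, 282, 0]) cube([30, 30, 355]);
}
translate([913, 103, 0]) {
  translate([0, 0, 355]) cube([297, 312, 40]);
  cube([30, 30, 355]);
  translate([267, 0, 0]) cube([30, 30, 355]);
  translate([0, 282, 0]) cube([30, 30, 355]);
  translate([267, 282, 0]) cube([30, 30, 355]);
}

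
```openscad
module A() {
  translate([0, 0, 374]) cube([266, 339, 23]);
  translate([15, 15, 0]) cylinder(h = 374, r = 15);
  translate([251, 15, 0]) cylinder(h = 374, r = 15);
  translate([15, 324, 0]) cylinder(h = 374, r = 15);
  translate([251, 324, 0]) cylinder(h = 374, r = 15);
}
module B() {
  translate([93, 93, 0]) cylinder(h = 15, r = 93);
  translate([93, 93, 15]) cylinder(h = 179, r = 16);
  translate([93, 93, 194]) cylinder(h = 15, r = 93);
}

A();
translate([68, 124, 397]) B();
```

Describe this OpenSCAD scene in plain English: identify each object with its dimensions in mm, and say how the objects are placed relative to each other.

A is a four-legged stool. The seat is 266×339 mm, 23 mm thick, top at z = 397 mm. It stands on four round legs, each 30 mm in diameter, from z = 0 to the seat underside, each leg's axis is inset half a diameter from the nearest pair of seat edges (so the leg's bounding box is flush with the corner).

B is a spool: two coaxial disc flanges of radius 93 mm and thickness 15 mm, joined by a core cylinder of radius 16 mm and height 179 mm. The lower flange rests on z = 0 and the three cylinders share a vertical axis.

The spool is on top of the stool.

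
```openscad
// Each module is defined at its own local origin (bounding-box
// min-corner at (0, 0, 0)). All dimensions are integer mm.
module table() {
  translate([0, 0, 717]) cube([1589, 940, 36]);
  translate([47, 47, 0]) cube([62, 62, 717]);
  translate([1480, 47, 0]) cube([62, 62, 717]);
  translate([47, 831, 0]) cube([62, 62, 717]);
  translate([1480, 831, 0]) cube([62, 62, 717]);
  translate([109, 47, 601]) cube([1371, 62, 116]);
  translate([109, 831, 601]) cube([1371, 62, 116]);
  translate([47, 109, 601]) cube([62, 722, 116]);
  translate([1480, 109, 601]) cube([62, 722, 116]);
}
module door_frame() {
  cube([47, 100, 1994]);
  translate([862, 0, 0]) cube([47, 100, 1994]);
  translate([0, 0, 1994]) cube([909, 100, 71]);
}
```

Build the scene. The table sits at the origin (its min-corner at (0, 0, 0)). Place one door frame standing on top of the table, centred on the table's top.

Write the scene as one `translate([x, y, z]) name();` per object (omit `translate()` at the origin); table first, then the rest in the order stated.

table();
translate([340, 420, 753]) door_frame();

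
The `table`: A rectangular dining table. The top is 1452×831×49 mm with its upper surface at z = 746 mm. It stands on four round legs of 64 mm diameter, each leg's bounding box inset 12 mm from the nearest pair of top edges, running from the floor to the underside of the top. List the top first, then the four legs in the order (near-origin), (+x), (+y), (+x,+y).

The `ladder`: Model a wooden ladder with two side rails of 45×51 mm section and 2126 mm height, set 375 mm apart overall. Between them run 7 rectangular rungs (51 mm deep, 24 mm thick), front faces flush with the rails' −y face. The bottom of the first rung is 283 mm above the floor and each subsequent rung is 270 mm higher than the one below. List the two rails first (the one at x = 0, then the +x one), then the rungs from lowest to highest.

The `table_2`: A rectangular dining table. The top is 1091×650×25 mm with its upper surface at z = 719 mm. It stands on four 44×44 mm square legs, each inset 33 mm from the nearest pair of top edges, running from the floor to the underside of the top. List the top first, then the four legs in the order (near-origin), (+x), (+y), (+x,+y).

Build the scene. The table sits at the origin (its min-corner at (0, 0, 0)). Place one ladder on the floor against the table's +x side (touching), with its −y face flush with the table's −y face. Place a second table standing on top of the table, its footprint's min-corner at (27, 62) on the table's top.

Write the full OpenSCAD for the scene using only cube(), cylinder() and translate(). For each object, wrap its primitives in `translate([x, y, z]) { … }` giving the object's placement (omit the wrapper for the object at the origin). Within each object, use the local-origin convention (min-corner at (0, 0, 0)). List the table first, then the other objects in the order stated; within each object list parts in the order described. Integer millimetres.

translate([0, 0, 697]) cube([1452, 831, 49]);
translate([44, 44, 0]) cylinder(h = 697, r = 32);
translate([1408, 44, 0]) cylinder(h = 697, r = 32);
translate([44, 787, 0]) cylinder(h = 697, r = 32);
translate([1408, 787, 0]) cylinder(h = 697, r = 32);
translate([1452, 0, 0]) {
  cube([45, 51, 2126]);
  translate([330, 0, 0]) cube([45, 51, 2126]);
  translate([45, 0, 283]) cube([285, 51, 24]);
  translate([45, 0, 553]) cube([285, 51, 24]);
  translate([45, 0, 823]) cube([285, 51, 24]);
  translate([45, 0, 1093]) cube([285, 51, 24]);
  translate([45, 0, 1363]) cube([285, 51, 24]);
  translate([45, 0, 1633]) cube([285, 51, 24]);
  translate([45, 0, 1903]) cube([285, 51, 24]);
}
translate([27, 62, 746]) {
  translate([0, 0, 694]) cube([1091, 650, 25]);
  translate([33, 33, 0]) cube([44, 44, 694]);
  translate([1014, 33, 0]) cube([44, 44, 694]);
  translate([33, 573, 0]) cube([44, 44, 694]);
  translate([1014, 573, 0]) cube([44, 44, 694]);
}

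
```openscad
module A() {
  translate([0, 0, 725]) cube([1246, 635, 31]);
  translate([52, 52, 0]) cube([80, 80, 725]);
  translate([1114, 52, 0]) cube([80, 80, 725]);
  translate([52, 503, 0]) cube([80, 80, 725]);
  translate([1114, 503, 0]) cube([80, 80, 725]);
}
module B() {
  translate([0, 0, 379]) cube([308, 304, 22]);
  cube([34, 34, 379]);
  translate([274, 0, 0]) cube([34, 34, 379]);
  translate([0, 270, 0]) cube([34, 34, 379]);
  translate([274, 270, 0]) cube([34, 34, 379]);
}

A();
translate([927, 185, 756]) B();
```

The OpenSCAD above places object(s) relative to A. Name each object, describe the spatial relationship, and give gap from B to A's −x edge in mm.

A is a table. B is a stool. The stool is on top of the table. The gap from the stool to the table's −x edge is 927 mm.

The stool's min-x is at 927; the table's min-x is 0; gap = 927 mm.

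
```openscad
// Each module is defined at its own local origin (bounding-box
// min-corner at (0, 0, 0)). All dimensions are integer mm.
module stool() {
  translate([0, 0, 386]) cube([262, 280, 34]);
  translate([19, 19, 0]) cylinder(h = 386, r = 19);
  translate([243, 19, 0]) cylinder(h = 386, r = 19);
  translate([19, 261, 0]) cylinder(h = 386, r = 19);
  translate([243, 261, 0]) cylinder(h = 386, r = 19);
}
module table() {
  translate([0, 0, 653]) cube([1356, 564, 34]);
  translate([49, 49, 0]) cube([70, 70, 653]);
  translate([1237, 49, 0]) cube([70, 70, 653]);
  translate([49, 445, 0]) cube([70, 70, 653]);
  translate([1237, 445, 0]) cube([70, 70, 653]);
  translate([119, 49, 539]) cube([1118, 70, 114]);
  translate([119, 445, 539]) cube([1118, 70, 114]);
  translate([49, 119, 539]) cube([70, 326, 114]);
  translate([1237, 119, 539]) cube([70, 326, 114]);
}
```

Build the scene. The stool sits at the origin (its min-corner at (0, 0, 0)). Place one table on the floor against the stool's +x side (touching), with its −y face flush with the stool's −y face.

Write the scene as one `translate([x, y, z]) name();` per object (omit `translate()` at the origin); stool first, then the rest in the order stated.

stool();
translate([262, 0, 0]) table();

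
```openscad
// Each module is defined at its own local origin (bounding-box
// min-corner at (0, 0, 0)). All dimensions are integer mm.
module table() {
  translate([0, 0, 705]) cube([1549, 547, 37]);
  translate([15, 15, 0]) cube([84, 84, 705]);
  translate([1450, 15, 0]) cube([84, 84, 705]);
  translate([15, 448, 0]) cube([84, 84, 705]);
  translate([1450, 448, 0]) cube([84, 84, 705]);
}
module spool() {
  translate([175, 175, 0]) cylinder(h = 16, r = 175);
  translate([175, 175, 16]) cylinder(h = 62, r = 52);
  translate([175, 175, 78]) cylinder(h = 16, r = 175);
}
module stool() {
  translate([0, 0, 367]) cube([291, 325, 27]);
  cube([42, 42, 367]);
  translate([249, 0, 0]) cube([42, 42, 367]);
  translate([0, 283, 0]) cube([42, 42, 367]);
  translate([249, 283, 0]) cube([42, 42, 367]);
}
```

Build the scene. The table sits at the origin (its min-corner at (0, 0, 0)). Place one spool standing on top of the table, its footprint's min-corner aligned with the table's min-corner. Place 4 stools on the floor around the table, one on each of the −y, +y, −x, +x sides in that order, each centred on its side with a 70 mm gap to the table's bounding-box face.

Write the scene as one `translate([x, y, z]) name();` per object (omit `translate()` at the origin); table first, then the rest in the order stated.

table();
translate([0, 0, 742]) spool();
translate([629, -395, 0]) stool();
translate([629, 617, 0]) stool();
translate([-361, 111, 0]) stool();
translate([1619, 111, 0]) stool();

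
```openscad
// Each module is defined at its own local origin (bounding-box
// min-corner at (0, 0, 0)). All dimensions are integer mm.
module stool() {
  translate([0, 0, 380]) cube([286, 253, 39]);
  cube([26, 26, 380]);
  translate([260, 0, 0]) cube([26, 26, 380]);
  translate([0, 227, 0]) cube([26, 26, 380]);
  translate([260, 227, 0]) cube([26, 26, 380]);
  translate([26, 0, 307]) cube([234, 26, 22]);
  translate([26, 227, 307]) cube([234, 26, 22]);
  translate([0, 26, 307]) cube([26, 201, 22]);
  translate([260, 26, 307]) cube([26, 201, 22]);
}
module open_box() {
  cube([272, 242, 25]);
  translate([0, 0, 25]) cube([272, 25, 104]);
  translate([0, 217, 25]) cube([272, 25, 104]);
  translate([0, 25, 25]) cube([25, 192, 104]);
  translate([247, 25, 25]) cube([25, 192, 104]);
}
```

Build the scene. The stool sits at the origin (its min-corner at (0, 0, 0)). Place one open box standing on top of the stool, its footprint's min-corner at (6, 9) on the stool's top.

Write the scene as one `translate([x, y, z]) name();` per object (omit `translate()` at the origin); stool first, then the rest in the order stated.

stool();
translate([6, 9, 419]) open_box();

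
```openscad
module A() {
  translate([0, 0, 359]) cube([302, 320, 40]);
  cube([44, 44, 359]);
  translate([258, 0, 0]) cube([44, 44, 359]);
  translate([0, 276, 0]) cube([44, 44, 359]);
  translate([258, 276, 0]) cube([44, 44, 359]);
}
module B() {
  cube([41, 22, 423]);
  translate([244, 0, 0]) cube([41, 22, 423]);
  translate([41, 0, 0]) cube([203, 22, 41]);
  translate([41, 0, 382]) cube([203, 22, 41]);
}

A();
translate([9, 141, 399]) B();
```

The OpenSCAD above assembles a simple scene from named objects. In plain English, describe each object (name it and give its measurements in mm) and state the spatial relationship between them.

A is a four-legged stool. The seat is 302×320 mm, 40 mm thick, top at z = 399 mm. It stands on four square legs, each 44×44 mm in cross-section, from z = 0 to the seat underside, each flush with a corner of the seat.

B is a rectangular picture frame lying in the x–z plane (depth along y). The opening is 203 mm wide (x) by 341 mm tall (z), surrounded by a border 41 mm wide on all four sides. The frame is 22 mm deep and is made of two full-height vertical stiles with two horizontal rails fitted between them.

The picture frame is on top of the stool.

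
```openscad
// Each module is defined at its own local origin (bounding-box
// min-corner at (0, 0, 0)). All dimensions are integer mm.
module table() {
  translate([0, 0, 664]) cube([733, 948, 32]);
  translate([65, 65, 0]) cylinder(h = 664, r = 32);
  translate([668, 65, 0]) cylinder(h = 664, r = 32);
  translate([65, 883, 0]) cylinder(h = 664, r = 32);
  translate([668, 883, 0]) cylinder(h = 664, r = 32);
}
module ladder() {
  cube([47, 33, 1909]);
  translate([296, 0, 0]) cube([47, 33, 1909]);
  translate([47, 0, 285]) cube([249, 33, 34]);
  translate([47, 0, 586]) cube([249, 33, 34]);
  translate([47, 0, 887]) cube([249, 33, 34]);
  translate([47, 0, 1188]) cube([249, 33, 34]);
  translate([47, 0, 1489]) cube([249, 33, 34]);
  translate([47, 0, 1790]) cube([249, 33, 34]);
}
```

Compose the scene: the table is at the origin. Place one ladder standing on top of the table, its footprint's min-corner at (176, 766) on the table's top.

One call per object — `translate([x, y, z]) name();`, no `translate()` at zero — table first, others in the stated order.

table();
translate([176, 766, 696]) ladder();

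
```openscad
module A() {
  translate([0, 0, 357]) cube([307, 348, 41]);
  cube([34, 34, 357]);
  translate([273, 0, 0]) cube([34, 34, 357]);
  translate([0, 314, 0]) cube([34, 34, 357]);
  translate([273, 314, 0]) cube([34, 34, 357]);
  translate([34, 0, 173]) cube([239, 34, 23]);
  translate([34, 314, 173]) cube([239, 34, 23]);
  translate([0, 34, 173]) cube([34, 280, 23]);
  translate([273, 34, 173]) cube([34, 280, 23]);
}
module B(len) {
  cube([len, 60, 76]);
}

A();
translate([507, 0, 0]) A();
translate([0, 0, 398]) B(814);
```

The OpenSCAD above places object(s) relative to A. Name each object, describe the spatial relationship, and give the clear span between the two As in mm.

Second stool starts at x = 507; first ends at x = 307; clear span = 507 − 307 = 200 mm.

A is a stool. B is a beam. A beam spans the tops of two stools. The clear span between the two stools is 200 mm.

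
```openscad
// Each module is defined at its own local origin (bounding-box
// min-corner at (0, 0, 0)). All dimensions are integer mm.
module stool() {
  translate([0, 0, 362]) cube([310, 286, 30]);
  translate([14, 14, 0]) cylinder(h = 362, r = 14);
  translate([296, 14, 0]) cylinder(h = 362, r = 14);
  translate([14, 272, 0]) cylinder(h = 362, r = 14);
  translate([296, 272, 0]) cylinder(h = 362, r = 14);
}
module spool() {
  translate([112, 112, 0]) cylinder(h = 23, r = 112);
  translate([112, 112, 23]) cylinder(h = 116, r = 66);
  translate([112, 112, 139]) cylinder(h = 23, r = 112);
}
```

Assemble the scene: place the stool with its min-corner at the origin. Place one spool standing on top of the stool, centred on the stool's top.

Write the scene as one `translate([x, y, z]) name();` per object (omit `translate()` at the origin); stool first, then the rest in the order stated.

stool();
translate([43, 31, 392]) spool();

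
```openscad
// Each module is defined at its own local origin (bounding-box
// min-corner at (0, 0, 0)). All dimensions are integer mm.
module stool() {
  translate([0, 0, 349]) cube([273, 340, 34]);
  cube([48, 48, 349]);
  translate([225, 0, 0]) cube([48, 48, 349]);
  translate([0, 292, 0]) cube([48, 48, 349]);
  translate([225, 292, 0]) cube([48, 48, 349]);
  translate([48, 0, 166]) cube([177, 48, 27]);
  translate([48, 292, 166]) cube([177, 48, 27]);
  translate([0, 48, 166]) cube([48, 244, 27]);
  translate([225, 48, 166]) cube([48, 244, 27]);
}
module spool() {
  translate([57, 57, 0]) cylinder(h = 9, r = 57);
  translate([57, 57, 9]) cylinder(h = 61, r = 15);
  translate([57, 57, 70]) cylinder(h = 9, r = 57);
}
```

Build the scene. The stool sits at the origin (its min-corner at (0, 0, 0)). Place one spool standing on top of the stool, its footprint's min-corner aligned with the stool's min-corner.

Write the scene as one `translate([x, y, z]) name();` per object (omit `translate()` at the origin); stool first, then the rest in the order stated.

stool();
translate([0, 0, 383]) spool();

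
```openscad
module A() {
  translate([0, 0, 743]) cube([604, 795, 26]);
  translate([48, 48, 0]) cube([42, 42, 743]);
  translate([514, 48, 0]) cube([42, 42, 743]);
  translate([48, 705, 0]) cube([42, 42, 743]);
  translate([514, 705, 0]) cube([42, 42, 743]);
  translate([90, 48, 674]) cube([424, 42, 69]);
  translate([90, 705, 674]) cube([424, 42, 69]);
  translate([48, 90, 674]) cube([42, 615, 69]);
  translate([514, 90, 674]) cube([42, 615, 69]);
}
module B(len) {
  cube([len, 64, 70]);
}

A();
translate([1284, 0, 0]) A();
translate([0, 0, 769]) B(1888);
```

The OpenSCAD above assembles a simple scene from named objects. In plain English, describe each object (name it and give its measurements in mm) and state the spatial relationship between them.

A is a table with a 604×795 mm rectangular top, 26 mm thick, top surface at z = 769 mm, supported by four 42×42 mm square legs, each inset 48 mm from the nearest pair of top edges, running from the floor. Four apron rails, 42 mm thick and 69 mm tall, run between adjacent legs with their top edges flush with the underside of the top and their outer faces flush with the legs' outer faces.

B is a rectangular beam 1888 mm long (x), 64 mm deep (y), 70 mm thick (z).

The beam spans the tops of two tables placed 680 mm apart, resting at z = 769 mm.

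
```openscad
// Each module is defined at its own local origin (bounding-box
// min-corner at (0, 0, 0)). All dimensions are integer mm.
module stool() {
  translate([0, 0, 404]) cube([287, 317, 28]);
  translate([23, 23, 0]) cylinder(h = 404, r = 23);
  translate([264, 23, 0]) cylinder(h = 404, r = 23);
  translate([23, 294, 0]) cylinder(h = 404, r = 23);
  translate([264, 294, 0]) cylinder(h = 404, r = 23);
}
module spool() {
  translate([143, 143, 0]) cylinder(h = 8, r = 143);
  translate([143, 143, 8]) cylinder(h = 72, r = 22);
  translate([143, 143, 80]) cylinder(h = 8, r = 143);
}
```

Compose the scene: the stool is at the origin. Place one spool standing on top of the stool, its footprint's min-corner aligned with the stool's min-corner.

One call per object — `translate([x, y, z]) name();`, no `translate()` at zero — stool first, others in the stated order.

stool();
translate([0, 0, 432]) spool();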